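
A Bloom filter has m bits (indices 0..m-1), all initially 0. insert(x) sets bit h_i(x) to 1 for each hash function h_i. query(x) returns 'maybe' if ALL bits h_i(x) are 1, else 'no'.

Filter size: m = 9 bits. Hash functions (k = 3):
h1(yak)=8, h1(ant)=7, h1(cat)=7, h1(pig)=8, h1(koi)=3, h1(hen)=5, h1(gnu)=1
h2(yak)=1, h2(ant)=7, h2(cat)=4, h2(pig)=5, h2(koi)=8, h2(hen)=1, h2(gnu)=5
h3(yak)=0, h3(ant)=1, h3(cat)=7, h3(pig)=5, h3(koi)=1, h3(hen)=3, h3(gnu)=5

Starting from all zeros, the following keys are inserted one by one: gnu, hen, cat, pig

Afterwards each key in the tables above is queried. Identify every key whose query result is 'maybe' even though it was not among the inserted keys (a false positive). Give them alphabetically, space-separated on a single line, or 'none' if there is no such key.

Start: bits=000000000
After insert 'gnu': sets bits 1 5 -> bits=010001000
After insert 'hen': sets bits 1 3 5 -> bits=010101000
After insert 'cat': sets bits 4 7 -> bits=010111010
After insert 'pig': sets bits 5 8 -> bits=010111011
Not inserted: ant koi yak — query each against bits=010111011:
query ant: checks bit1=1, bit7=1 (all 1) -> maybe => FALSE POSITIVE
query koi: checks bit1=1, bit3=1, bit8=1 (all 1) -> maybe => FALSE POSITIVE
query yak: checks bit0=0, bit1=1, bit8=1 (has a 0) -> no => not a false positive
False positives (alphabetical): ant koi

Answer: ant koi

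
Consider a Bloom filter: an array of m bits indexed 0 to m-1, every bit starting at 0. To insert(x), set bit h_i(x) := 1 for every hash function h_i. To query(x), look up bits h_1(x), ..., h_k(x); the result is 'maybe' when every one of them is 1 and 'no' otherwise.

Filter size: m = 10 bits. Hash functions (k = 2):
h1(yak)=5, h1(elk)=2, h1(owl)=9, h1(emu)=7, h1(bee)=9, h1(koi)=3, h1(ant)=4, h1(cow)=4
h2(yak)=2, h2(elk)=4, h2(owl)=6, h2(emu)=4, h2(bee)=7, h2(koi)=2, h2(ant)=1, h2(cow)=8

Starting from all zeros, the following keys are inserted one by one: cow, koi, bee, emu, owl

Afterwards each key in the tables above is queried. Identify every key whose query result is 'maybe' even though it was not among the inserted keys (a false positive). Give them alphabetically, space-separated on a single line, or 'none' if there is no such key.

Start: bits=0000000000
After insert 'cow': sets bits 4 8 -> bits=0000100010
After insert 'koi': sets bits 2 3 -> bits=0011100010
After insert 'bee': sets bits 7 9 -> bits=0011100111
After insert 'emu': sets bits 4 7 -> bits=0011100111
After insert 'owl': sets bits 6 9 -> bits=0011101111
Not inserted: ant elk yak — query each against bits=0011101111:
query ant: checks bit1=0, bit4=1 (has a 0) -> no => not a false positive
query elk: checks bit2=1, bit4=1 (all 1) -> maybe => FALSE POSITIVE
query yak: checks bit2=1, bit5=0 (has a 0) -> no => not a false positive
False positives (alphabetical): elk

Answer: elk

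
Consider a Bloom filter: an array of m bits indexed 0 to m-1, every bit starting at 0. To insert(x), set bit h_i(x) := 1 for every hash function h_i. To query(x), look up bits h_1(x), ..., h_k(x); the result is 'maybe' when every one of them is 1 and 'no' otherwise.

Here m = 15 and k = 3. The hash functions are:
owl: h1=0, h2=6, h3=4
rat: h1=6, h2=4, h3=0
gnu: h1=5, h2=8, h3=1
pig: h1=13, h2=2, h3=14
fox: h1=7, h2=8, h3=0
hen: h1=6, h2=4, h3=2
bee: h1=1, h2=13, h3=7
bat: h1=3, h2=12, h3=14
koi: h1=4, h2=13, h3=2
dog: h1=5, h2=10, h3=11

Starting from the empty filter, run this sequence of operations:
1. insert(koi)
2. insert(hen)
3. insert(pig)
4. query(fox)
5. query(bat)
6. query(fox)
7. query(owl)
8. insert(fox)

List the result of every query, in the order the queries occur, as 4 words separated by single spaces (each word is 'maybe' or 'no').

Answer: no no no no

Derivation:
Start: bits=000000000000000
Op 1: insert koi -> sets bits 2 4 13 -> bits=001010000000010
Op 2: insert hen -> sets bits 2 4 6 -> bits=001010100000010
Op 3: insert pig -> sets bits 2 13 14 -> bits=001010100000011
Op 4: query fox -> checks bit0=0, bit7=0, bit8=0 (has a 0) -> no
Op 5: query bat -> checks bit3=0, bit12=0, bit14=1 (has a 0) -> no
Op 6: query fox -> checks bit0=0, bit7=0, bit8=0 (has a 0) -> no
Op 7: query owl -> checks bit0=0, bit4=1, bit6=1 (has a 0) -> no
Op 8: insert fox -> sets bits 0 7 8 -> bits=101010111000011
Query results in order: no no no no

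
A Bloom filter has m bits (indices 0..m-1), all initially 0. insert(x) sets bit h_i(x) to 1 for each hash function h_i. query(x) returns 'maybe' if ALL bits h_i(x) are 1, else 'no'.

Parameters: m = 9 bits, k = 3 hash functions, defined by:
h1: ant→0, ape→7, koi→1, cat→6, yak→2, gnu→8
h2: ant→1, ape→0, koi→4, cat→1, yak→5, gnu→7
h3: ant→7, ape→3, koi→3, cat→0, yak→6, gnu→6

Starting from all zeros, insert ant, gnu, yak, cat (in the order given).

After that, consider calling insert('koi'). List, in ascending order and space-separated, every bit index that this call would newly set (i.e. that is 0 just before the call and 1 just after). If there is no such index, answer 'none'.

Start: bits=000000000
After insert 'ant': sets bits 0 1 7 -> bits=110000010
After insert 'gnu': sets bits 6 7 8 -> bits=110000111
After insert 'yak': sets bits 2 5 6 -> bits=111001111
After insert 'cat': sets bits 0 1 6 -> bits=111001111
insert 'koi' would touch bits 1 3 4; currently bit1=1, bit3=0, bit4=0
Bits that are 0 among those (would change 0->1): 3 4

Answer: 3 4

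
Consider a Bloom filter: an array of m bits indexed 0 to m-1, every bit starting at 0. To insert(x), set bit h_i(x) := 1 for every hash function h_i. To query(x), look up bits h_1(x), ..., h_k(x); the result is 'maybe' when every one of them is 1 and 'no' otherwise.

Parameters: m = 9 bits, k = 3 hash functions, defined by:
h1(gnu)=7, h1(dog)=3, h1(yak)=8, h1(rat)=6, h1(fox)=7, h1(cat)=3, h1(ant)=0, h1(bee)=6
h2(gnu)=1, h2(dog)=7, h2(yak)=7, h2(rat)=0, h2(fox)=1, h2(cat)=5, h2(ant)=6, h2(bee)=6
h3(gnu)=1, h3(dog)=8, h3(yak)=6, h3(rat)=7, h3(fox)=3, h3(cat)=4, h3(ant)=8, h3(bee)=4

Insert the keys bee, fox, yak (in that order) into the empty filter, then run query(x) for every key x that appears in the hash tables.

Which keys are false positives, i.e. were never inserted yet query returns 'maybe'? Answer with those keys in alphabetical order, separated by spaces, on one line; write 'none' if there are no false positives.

Answer: dog gnu

Derivation:
Start: bits=000000000
After insert 'bee': sets bits 4 6 -> bits=000010100
After insert 'fox': sets bits 1 3 7 -> bits=010110110
After insert 'yak': sets bits 6 7 8 -> bits=010110111
Not inserted: ant cat dog gnu rat — query each against bits=010110111:
query ant: checks bit0=0, bit6=1, bit8=1 (has a 0) -> no => not a false positive
query cat: checks bit3=1, bit4=1, bit5=0 (has a 0) -> no => not a false positive
query dog: checks bit3=1, bit7=1, bit8=1 (all 1) -> maybe => FALSE POSITIVE
query gnu: checks bit1=1, bit7=1 (all 1) -> maybe => FALSE POSITIVE
query rat: checks bit0=0, bit6=1, bit7=1 (has a 0) -> no => not a false positive
False positives (alphabetical): dog gnu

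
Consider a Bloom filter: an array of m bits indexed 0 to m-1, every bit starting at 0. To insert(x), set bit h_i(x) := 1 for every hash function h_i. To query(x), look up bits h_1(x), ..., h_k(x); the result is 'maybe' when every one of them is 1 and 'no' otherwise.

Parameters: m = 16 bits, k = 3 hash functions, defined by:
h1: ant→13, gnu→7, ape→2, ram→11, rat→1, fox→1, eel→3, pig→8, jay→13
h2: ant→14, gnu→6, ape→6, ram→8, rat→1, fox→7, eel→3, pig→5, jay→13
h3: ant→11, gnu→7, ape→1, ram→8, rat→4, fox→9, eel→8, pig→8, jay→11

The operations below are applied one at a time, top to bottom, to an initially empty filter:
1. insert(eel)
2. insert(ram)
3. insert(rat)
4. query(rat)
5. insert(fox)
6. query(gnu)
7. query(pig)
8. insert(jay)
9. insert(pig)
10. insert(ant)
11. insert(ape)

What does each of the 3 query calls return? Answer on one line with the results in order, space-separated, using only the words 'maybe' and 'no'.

Start: bits=0000000000000000
Op 1: insert eel -> sets bits 3 8 -> bits=0001000010000000
Op 2: insert ram -> sets bits 8 11 -> bits=0001000010010000
Op 3: insert rat -> sets bits 1 4 -> bits=0101100010010000
Op 4: query rat -> checks bit1=1, bit4=1 (all 1) -> maybe
Op 5: insert fox -> sets bits 1 7 9 -> bits=0101100111010000
Op 6: query gnu -> checks bit6=0, bit7=1 (has a 0) -> no
Op 7: query pig -> checks bit5=0, bit8=1 (has a 0) -> no
Op 8: insert jay -> sets bits 11 13 -> bits=0101100111010100
Op 9: insert pig -> sets bits 5 8 -> bits=0101110111010100
Op 10: insert ant -> sets bits 11 13 14 -> bits=0101110111010110
Op 11: insert ape -> sets bits 1 2 6 -> bits=0111111111010110
Query results in order: maybe no no

Answer: maybe no no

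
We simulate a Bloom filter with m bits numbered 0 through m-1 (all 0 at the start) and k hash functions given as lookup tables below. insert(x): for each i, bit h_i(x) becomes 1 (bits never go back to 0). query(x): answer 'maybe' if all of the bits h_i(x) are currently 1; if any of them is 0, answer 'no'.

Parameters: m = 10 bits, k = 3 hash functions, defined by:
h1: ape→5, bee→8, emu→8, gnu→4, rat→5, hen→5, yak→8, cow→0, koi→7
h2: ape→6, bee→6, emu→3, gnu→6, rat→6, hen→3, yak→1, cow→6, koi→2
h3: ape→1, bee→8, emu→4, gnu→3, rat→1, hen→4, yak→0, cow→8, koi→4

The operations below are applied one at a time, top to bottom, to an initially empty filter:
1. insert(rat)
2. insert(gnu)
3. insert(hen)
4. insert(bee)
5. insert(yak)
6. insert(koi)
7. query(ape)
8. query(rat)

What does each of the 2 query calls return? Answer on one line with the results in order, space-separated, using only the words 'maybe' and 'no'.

Start: bits=0000000000
Op 1: insert rat -> sets bits 1 5 6 -> bits=0100011000
Op 2: insert gnu -> sets bits 3 4 6 -> bits=0101111000
Op 3: insert hen -> sets bits 3 4 5 -> bits=0101111000
Op 4: insert bee -> sets bits 6 8 -> bits=0101111010
Op 5: insert yak -> sets bits 0 1 8 -> bits=1101111010
Op 6: insert koi -> sets bits 2 4 7 -> bits=1111111110
Op 7: query ape -> checks bit1=1, bit5=1, bit6=1 (all 1) -> maybe
Op 8: query rat -> checks bit1=1, bit5=1, bit6=1 (all 1) -> maybe
Query results in order: maybe maybe

Answer: maybe maybe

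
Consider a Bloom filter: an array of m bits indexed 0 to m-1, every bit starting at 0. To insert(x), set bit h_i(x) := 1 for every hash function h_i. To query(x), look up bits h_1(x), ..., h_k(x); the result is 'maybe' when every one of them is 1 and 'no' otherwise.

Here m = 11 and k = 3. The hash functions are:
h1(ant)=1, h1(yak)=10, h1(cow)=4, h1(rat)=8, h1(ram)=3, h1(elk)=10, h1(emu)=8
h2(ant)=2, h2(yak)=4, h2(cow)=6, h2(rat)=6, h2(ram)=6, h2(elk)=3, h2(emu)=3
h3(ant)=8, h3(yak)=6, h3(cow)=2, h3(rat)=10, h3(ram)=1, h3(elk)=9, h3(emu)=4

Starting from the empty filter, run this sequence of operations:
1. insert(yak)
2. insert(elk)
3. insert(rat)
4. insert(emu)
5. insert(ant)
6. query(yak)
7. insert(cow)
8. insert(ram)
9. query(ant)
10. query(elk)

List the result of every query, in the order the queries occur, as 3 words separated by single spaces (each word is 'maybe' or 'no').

Start: bits=00000000000
Op 1: insert yak -> sets bits 4 6 10 -> bits=00001010001
Op 2: insert elk -> sets bits 3 9 10 -> bits=00011010011
Op 3: insert rat -> sets bits 6 8 10 -> bits=00011010111
Op 4: insert emu -> sets bits 3 4 8 -> bits=00011010111
Op 5: insert ant -> sets bits 1 2 8 -> bits=01111010111
Op 6: query yak -> checks bit4=1, bit6=1, bit10=1 (all 1) -> maybe
Op 7: insert cow -> sets bits 2 4 6 -> bits=01111010111
Op 8: insert ram -> sets bits 1 3 6 -> bits=01111010111
Op 9: query ant -> checks bit1=1, bit2=1, bit8=1 (all 1) -> maybe
Op 10: query elk -> checks bit3=1, bit9=1, bit10=1 (all 1) -> maybe
Query results in order: maybe maybe maybe

Answer: maybe maybe maybe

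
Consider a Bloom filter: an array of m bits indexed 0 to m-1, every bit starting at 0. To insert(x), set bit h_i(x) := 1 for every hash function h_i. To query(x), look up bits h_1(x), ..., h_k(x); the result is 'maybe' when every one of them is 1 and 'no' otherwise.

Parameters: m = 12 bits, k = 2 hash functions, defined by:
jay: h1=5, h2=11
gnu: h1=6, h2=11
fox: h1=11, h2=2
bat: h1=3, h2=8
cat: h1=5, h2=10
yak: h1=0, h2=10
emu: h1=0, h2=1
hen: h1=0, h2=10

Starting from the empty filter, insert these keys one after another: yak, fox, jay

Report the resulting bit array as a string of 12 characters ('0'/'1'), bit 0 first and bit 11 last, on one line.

Start: bits=000000000000
After insert 'yak': sets bits 0 10 -> bits=100000000010
After insert 'fox': sets bits 2 11 -> bits=101000000011
After insert 'jay': sets bits 5 11 -> bits=101001000011

Answer: 101001000011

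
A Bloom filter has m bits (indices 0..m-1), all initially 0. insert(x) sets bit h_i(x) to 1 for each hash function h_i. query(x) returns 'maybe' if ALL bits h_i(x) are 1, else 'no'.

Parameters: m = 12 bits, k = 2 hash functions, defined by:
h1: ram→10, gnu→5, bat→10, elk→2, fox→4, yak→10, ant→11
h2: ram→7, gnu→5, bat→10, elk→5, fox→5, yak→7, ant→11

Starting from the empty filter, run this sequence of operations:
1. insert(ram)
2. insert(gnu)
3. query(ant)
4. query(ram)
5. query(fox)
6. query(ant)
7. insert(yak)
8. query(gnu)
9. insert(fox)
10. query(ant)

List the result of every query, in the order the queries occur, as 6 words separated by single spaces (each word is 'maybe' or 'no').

Start: bits=000000000000
Op 1: insert ram -> sets bits 7 10 -> bits=000000010010
Op 2: insert gnu -> sets bits 5 -> bits=000001010010
Op 3: query ant -> checks bit11=0 (has a 0) -> no
Op 4: query ram -> checks bit7=1, bit10=1 (all 1) -> maybe
Op 5: query fox -> checks bit4=0, bit5=1 (has a 0) -> no
Op 6: query ant -> checks bit11=0 (has a 0) -> no
Op 7: insert yak -> sets bits 7 10 -> bits=000001010010
Op 8: query gnu -> checks bit5=1 (all 1) -> maybe
Op 9: insert fox -> sets bits 4 5 -> bits=000011010010
Op 10: query ant -> checks bit11=0 (has a 0) -> no
Query results in order: no maybe no no maybe no

Answer: no maybe no no maybe no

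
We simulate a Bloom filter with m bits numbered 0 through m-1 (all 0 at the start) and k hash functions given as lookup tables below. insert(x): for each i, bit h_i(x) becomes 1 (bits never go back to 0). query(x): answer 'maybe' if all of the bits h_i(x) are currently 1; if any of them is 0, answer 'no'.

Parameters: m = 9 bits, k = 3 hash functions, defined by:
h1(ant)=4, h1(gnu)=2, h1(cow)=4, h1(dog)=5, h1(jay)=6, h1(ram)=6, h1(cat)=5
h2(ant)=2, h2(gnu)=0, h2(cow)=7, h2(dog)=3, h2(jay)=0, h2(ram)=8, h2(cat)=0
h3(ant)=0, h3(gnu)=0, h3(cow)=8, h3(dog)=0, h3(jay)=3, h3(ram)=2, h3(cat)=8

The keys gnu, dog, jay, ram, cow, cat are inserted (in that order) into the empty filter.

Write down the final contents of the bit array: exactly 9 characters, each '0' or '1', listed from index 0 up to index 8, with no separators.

Answer: 101111111

Derivation:
Start: bits=000000000
After insert 'gnu': sets bits 0 2 -> bits=101000000
After insert 'dog': sets bits 0 3 5 -> bits=101101000
After insert 'jay': sets bits 0 3 6 -> bits=101101100
After insert 'ram': sets bits 2 6 8 -> bits=101101101
After insert 'cow': sets bits 4 7 8 -> bits=101111111
After insert 'cat': sets bits 0 5 8 -> bits=101111111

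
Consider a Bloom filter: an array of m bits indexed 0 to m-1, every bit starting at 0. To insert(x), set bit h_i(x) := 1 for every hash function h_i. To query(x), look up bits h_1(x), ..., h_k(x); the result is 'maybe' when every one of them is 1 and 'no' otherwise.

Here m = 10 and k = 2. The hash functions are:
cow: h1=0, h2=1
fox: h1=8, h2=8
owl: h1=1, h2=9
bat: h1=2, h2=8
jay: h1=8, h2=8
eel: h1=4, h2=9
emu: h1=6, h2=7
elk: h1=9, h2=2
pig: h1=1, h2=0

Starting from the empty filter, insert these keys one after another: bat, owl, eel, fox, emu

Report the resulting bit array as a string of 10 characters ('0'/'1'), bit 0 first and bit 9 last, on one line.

Answer: 0110101111

Derivation:
Start: bits=0000000000
After insert 'bat': sets bits 2 8 -> bits=0010000010
After insert 'owl': sets bits 1 9 -> bits=0110000011
After insert 'eel': sets bits 4 9 -> bits=0110100011
After insert 'fox': sets bits 8 -> bits=0110100011
After insert 'emu': sets bits 6 7 -> bits=0110101111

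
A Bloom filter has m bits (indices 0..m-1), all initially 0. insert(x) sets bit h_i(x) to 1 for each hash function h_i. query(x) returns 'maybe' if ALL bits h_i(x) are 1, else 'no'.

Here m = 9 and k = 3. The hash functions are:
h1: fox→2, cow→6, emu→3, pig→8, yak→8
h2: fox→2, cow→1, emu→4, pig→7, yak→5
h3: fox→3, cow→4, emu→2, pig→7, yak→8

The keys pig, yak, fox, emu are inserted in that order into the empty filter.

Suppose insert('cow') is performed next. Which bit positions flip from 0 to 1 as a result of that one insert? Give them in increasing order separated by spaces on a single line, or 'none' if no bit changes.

Answer: 1 6

Derivation:
Start: bits=000000000
After insert 'pig': sets bits 7 8 -> bits=000000011
After insert 'yak': sets bits 5 8 -> bits=000001011
After insert 'fox': sets bits 2 3 -> bits=001101011
After insert 'emu': sets bits 2 3 4 -> bits=001111011
insert 'cow' would touch bits 1 4 6; currently bit1=0, bit4=1, bit6=0
Bits that are 0 among those (would change 0->1): 1 6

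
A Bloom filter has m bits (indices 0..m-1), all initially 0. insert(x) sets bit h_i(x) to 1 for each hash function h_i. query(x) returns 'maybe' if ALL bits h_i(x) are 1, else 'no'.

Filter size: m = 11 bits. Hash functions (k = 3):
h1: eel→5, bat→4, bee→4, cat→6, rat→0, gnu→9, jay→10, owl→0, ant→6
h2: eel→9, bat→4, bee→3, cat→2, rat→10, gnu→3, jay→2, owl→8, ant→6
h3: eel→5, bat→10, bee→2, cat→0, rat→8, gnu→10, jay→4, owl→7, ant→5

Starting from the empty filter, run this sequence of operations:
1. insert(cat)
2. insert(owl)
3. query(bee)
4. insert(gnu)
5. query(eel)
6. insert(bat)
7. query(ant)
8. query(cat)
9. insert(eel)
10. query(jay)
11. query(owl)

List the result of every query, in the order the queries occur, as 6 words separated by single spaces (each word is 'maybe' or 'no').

Start: bits=00000000000
Op 1: insert cat -> sets bits 0 2 6 -> bits=10100010000
Op 2: insert owl -> sets bits 0 7 8 -> bits=10100011100
Op 3: query bee -> checks bit2=1, bit3=0, bit4=0 (has a 0) -> no
Op 4: insert gnu -> sets bits 3 9 10 -> bits=10110011111
Op 5: query eel -> checks bit5=0, bit9=1 (has a 0) -> no
Op 6: insert bat -> sets bits 4 10 -> bits=10111011111
Op 7: query ant -> checks bit5=0, bit6=1 (has a 0) -> no
Op 8: query cat -> checks bit0=1, bit2=1, bit6=1 (all 1) -> maybe
Op 9: insert eel -> sets bits 5 9 -> bits=10111111111
Op 10: query jay -> checks bit2=1, bit4=1, bit10=1 (all 1) -> maybe
Op 11: query owl -> checks bit0=1, bit7=1, bit8=1 (all 1) -> maybe
Query results in order: no no no maybe maybe maybe

Answer: no no no maybe maybe maybe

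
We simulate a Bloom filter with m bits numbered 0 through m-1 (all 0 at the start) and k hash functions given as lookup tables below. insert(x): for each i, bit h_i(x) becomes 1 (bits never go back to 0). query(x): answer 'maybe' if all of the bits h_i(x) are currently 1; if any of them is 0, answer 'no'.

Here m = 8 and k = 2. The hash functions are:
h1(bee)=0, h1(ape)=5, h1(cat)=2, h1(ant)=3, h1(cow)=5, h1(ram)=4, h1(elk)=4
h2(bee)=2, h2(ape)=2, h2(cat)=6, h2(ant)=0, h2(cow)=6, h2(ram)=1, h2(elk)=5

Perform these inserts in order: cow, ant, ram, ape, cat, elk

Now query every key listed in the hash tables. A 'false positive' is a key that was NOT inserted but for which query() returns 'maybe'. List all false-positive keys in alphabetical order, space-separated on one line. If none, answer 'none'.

Answer: bee

Derivation:
Start: bits=00000000
After insert 'cow': sets bits 5 6 -> bits=00000110
After insert 'ant': sets bits 0 3 -> bits=10010110
After insert 'ram': sets bits 1 4 -> bits=11011110
After insert 'ape': sets bits 2 5 -> bits=11111110
After insert 'cat': sets bits 2 6 -> bits=11111110
After insert 'elk': sets bits 4 5 -> bits=11111110
Not inserted: bee — query each against bits=11111110:
query bee: checks bit0=1, bit2=1 (all 1) -> maybe => FALSE POSITIVE
False positives (alphabetical): bee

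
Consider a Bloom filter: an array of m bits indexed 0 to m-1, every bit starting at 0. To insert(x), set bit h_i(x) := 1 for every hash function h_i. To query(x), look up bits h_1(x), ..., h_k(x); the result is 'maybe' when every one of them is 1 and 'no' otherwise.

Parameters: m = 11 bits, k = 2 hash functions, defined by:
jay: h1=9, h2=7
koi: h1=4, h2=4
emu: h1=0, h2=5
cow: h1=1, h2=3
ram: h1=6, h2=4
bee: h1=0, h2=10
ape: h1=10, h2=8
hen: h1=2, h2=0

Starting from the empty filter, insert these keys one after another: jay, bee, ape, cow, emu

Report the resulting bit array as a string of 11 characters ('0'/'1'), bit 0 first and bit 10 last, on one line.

Start: bits=00000000000
After insert 'jay': sets bits 7 9 -> bits=00000001010
After insert 'bee': sets bits 0 10 -> bits=10000001011
After insert 'ape': sets bits 8 10 -> bits=10000001111
After insert 'cow': sets bits 1 3 -> bits=11010001111
After insert 'emu': sets bits 0 5 -> bits=11010101111

Answer: 11010101111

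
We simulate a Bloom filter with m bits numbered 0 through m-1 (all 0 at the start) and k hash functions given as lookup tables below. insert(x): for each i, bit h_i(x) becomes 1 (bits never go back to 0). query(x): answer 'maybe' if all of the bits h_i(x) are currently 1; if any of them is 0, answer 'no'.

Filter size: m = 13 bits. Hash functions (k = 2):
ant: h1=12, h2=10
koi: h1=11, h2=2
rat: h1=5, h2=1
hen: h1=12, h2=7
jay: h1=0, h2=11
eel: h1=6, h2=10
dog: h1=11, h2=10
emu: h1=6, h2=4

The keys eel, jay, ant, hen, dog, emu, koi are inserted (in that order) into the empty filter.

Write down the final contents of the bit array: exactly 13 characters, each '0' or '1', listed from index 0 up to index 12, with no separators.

Answer: 1010101100111

Derivation:
Start: bits=0000000000000
After insert 'eel': sets bits 6 10 -> bits=0000001000100
After insert 'jay': sets bits 0 11 -> bits=1000001000110
After insert 'ant': sets bits 10 12 -> bits=1000001000111
After insert 'hen': sets bits 7 12 -> bits=1000001100111
After insert 'dog': sets bits 10 11 -> bits=1000001100111
After insert 'emu': sets bits 4 6 -> bits=1000101100111
After insert 'koi': sets bits 2 11 -> bits=1010101100111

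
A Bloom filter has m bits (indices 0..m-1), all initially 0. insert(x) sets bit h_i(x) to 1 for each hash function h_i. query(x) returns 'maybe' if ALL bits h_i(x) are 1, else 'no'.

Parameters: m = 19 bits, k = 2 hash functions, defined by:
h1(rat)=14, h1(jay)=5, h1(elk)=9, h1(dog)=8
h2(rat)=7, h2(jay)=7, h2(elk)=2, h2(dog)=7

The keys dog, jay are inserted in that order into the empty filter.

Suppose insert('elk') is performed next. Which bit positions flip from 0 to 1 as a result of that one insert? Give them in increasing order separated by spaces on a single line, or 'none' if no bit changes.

Answer: 2 9

Derivation:
Start: bits=0000000000000000000
After insert 'dog': sets bits 7 8 -> bits=0000000110000000000
After insert 'jay': sets bits 5 7 -> bits=0000010110000000000
insert 'elk' would touch bits 2 9; currently bit2=0, bit9=0
Bits that are 0 among those (would change 0->1): 2 9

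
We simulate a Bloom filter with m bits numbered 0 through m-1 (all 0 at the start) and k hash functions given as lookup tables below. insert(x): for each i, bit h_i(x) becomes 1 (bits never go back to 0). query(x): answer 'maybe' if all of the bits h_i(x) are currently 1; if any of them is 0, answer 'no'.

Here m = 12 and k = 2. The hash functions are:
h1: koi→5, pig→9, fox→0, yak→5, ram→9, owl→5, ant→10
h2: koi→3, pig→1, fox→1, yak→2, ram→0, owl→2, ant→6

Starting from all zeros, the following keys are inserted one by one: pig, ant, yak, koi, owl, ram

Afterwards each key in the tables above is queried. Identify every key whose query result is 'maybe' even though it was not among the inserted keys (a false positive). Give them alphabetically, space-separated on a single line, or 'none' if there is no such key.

Answer: fox

Derivation:
Start: bits=000000000000
After insert 'pig': sets bits 1 9 -> bits=010000000100
After insert 'ant': sets bits 6 10 -> bits=010000100110
After insert 'yak': sets bits 2 5 -> bits=011001100110
After insert 'koi': sets bits 3 5 -> bits=011101100110
After insert 'owl': sets bits 2 5 -> bits=011101100110
After insert 'ram': sets bits 0 9 -> bits=111101100110
Not inserted: fox — query each against bits=111101100110:
query fox: checks bit0=1, bit1=1 (all 1) -> maybe => FALSE POSITIVE
False positives (alphabetical): fox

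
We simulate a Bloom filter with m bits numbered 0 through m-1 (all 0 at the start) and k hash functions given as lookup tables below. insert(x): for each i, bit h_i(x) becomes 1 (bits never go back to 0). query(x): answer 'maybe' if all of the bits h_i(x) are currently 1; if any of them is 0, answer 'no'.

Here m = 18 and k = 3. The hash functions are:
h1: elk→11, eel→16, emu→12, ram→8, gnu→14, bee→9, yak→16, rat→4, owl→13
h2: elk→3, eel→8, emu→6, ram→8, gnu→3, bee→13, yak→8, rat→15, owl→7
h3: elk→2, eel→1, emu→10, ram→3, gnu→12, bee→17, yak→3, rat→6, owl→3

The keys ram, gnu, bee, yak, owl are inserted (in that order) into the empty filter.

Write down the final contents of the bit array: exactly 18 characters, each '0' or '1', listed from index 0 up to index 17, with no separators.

Start: bits=000000000000000000
After insert 'ram': sets bits 3 8 -> bits=000100001000000000
After insert 'gnu': sets bits 3 12 14 -> bits=000100001000101000
After insert 'bee': sets bits 9 13 17 -> bits=000100001100111001
After insert 'yak': sets bits 3 8 16 -> bits=000100001100111011
After insert 'owl': sets bits 3 7 13 -> bits=000100011100111011

Answer: 000100011100111011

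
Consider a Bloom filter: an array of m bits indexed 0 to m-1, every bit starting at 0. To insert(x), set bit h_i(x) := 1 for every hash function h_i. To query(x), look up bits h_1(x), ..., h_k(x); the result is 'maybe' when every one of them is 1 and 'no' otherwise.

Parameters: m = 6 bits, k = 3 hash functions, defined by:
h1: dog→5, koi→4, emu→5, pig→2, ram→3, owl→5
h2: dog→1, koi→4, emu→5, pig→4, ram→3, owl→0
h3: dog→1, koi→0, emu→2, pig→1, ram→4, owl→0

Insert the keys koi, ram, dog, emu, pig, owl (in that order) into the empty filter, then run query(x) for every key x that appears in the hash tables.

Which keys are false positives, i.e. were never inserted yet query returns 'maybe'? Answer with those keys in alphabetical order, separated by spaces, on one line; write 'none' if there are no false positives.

Answer: none

Derivation:
Start: bits=000000
After insert 'koi': sets bits 0 4 -> bits=100010
After insert 'ram': sets bits 3 4 -> bits=100110
After insert 'dog': sets bits 1 5 -> bits=110111
After insert 'emu': sets bits 2 5 -> bits=111111
After insert 'pig': sets bits 1 2 4 -> bits=111111
After insert 'owl': sets bits 0 5 -> bits=111111
Not inserted: (none) — query each against bits=111111:
False positives (alphabetical): none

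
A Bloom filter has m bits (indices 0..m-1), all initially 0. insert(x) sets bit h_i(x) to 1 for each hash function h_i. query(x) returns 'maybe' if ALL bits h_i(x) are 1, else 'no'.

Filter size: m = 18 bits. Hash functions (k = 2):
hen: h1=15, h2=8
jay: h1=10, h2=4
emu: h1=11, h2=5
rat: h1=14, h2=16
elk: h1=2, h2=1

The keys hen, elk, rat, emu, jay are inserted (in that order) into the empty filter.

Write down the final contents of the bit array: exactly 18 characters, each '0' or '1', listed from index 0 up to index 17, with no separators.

Start: bits=000000000000000000
After insert 'hen': sets bits 8 15 -> bits=000000001000000100
After insert 'elk': sets bits 1 2 -> bits=011000001000000100
After insert 'rat': sets bits 14 16 -> bits=011000001000001110
After insert 'emu': sets bits 5 11 -> bits=011001001001001110
After insert 'jay': sets bits 4 10 -> bits=011011001011001110

Answer: 011011001011001110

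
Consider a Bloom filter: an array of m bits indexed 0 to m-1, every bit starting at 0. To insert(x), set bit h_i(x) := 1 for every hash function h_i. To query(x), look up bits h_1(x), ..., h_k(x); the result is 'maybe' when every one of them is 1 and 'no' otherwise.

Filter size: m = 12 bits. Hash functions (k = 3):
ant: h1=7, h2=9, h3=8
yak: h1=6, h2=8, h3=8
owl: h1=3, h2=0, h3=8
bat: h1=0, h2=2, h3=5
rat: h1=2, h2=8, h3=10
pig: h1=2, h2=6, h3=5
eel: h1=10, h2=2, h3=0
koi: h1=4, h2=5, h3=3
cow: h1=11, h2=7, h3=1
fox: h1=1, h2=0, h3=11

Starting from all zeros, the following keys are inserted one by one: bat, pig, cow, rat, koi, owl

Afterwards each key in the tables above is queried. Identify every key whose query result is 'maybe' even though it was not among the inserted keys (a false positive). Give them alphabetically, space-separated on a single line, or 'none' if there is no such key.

Answer: eel fox yak

Derivation:
Start: bits=000000000000
After insert 'bat': sets bits 0 2 5 -> bits=101001000000
After insert 'pig': sets bits 2 5 6 -> bits=101001100000
After insert 'cow': sets bits 1 7 11 -> bits=111001110001
After insert 'rat': sets bits 2 8 10 -> bits=111001111011
After insert 'koi': sets bits 3 4 5 -> bits=111111111011
After insert 'owl': sets bits 0 3 8 -> bits=111111111011
Not inserted: ant eel fox yak — query each against bits=111111111011:
query ant: checks bit7=1, bit8=1, bit9=0 (has a 0) -> no => not a false positive
query eel: checks bit0=1, bit2=1, bit10=1 (all 1) -> maybe => FALSE POSITIVE
query fox: checks bit0=1, bit1=1, bit11=1 (all 1) -> maybe => FALSE POSITIVE
query yak: checks bit6=1, bit8=1 (all 1) -> maybe => FALSE POSITIVE
False positives (alphabetical): eel fox yak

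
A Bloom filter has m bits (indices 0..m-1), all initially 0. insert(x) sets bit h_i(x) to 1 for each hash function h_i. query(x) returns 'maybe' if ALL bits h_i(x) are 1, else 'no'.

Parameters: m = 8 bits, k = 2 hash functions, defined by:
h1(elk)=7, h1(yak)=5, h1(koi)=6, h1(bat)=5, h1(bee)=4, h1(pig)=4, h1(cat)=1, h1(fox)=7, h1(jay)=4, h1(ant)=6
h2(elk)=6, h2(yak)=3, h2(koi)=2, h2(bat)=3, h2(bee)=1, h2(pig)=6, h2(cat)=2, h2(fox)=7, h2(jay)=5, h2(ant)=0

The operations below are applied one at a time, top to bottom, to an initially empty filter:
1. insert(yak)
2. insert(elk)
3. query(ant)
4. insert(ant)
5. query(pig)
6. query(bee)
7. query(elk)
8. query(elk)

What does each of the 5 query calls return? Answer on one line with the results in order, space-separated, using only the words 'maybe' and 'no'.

Answer: no no no maybe maybe

Derivation:
Start: bits=00000000
Op 1: insert yak -> sets bits 3 5 -> bits=00010100
Op 2: insert elk -> sets bits 6 7 -> bits=00010111
Op 3: query ant -> checks bit0=0, bit6=1 (has a 0) -> no
Op 4: insert ant -> sets bits 0 6 -> bits=10010111
Op 5: query pig -> checks bit4=0, bit6=1 (has a 0) -> no
Op 6: query bee -> checks bit1=0, bit4=0 (has a 0) -> no
Op 7: query elk -> checks bit6=1, bit7=1 (all 1) -> maybe
Op 8: query elk -> checks bit6=1, bit7=1 (all 1) -> maybe
Query results in order: no no no maybe maybe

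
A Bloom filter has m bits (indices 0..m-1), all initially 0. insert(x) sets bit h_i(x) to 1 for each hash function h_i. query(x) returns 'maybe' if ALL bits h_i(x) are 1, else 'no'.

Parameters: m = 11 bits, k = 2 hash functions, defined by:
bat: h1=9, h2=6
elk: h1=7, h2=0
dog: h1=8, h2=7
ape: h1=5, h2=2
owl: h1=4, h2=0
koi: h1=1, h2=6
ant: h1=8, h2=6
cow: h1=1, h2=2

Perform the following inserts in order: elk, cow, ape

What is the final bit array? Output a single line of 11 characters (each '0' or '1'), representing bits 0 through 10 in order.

Start: bits=00000000000
After insert 'elk': sets bits 0 7 -> bits=10000001000
After insert 'cow': sets bits 1 2 -> bits=11100001000
After insert 'ape': sets bits 2 5 -> bits=11100101000

Answer: 11100101000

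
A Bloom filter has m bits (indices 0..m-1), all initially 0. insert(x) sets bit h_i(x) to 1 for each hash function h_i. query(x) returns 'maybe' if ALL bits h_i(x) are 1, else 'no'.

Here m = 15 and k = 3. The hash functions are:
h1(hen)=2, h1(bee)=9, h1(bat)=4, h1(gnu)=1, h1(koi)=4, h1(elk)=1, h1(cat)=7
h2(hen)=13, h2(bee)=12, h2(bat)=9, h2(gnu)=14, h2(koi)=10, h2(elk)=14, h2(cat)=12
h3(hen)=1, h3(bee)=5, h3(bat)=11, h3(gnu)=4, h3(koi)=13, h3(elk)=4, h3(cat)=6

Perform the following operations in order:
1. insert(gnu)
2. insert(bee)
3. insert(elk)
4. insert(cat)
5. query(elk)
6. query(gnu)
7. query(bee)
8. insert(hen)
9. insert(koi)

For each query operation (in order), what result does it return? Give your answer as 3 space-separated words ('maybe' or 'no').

Answer: maybe maybe maybe

Derivation:
Start: bits=000000000000000
Op 1: insert gnu -> sets bits 1 4 14 -> bits=010010000000001
Op 2: insert bee -> sets bits 5 9 12 -> bits=010011000100101
Op 3: insert elk -> sets bits 1 4 14 -> bits=010011000100101
Op 4: insert cat -> sets bits 6 7 12 -> bits=010011110100101
Op 5: query elk -> checks bit1=1, bit4=1, bit14=1 (all 1) -> maybe
Op 6: query gnu -> checks bit1=1, bit4=1, bit14=1 (all 1) -> maybe
Op 7: query bee -> checks bit5=1, bit9=1, bit12=1 (all 1) -> maybe
Op 8: insert hen -> sets bits 1 2 13 -> bits=011011110100111
Op 9: insert koi -> sets bits 4 10 13 -> bits=011011110110111
Query results in order: maybe maybe maybe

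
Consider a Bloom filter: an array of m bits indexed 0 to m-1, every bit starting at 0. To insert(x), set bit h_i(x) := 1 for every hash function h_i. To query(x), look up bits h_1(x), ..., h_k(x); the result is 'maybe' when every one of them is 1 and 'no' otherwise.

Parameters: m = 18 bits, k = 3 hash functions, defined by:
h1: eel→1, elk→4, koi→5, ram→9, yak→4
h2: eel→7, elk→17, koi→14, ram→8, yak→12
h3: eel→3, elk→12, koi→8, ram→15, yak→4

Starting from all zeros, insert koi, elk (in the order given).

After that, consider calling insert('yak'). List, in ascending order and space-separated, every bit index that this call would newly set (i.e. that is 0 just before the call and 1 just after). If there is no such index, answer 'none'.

Answer: none

Derivation:
Start: bits=000000000000000000
After insert 'koi': sets bits 5 8 14 -> bits=000001001000001000
After insert 'elk': sets bits 4 12 17 -> bits=000011001000101001
insert 'yak' would touch bits 4 12; currently bit4=1, bit12=1
Bits that are 0 among those (would change 0->1): none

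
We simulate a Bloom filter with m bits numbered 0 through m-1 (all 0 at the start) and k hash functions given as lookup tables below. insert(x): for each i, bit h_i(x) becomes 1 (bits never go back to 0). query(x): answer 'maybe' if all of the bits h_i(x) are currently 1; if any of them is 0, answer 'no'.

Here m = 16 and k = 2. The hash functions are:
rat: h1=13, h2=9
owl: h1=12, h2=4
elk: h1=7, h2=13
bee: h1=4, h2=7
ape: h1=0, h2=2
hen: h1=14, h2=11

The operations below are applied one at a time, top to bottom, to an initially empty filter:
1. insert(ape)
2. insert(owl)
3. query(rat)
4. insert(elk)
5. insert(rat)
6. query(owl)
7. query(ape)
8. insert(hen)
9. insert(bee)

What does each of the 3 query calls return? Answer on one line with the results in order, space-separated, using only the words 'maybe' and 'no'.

Answer: no maybe maybe

Derivation:
Start: bits=0000000000000000
Op 1: insert ape -> sets bits 0 2 -> bits=1010000000000000
Op 2: insert owl -> sets bits 4 12 -> bits=1010100000001000
Op 3: query rat -> checks bit9=0, bit13=0 (has a 0) -> no
Op 4: insert elk -> sets bits 7 13 -> bits=1010100100001100
Op 5: insert rat -> sets bits 9 13 -> bits=1010100101001100
Op 6: query owl -> checks bit4=1, bit12=1 (all 1) -> maybe
Op 7: query ape -> checks bit0=1, bit2=1 (all 1) -> maybe
Op 8: insert hen -> sets bits 11 14 -> bits=1010100101011110
Op 9: insert bee -> sets bits 4 7 -> bits=1010100101011110
Query results in order: no maybe maybe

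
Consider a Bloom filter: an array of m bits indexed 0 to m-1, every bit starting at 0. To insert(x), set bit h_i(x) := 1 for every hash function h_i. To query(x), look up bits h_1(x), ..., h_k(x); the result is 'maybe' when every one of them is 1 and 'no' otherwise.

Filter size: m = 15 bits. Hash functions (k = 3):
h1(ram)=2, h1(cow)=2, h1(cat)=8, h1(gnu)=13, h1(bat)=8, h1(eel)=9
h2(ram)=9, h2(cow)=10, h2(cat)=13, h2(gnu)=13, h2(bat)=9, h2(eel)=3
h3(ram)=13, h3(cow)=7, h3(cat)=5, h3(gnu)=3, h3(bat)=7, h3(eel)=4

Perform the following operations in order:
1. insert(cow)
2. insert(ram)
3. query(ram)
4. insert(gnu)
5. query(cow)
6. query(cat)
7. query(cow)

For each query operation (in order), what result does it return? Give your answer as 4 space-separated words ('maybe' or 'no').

Answer: maybe maybe no maybe

Derivation:
Start: bits=000000000000000
Op 1: insert cow -> sets bits 2 7 10 -> bits=001000010010000
Op 2: insert ram -> sets bits 2 9 13 -> bits=001000010110010
Op 3: query ram -> checks bit2=1, bit9=1, bit13=1 (all 1) -> maybe
Op 4: insert gnu -> sets bits 3 13 -> bits=001100010110010
Op 5: query cow -> checks bit2=1, bit7=1, bit10=1 (all 1) -> maybe
Op 6: query cat -> checks bit5=0, bit8=0, bit13=1 (has a 0) -> no
Op 7: query cow -> checks bit2=1, bit7=1, bit10=1 (all 1) -> maybe
Query results in order: maybe maybe no maybe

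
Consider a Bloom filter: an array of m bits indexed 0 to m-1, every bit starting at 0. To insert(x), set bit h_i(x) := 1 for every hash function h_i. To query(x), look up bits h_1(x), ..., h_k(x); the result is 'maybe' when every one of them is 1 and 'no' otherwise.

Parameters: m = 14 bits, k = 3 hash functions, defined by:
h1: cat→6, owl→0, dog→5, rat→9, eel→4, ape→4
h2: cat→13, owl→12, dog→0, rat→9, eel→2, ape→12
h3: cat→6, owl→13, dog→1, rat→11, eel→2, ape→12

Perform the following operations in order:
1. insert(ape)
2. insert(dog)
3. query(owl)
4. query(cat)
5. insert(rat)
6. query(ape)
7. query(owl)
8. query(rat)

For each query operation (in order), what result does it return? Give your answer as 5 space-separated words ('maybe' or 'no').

Start: bits=00000000000000
Op 1: insert ape -> sets bits 4 12 -> bits=00001000000010
Op 2: insert dog -> sets bits 0 1 5 -> bits=11001100000010
Op 3: query owl -> checks bit0=1, bit12=1, bit13=0 (has a 0) -> no
Op 4: query cat -> checks bit6=0, bit13=0 (has a 0) -> no
Op 5: insert rat -> sets bits 9 11 -> bits=11001100010110
Op 6: query ape -> checks bit4=1, bit12=1 (all 1) -> maybe
Op 7: query owl -> checks bit0=1, bit12=1, bit13=0 (has a 0) -> no
Op 8: query rat -> checks bit9=1, bit11=1 (all 1) -> maybe
Query results in order: no no maybe no maybe

Answer: no no maybe no maybe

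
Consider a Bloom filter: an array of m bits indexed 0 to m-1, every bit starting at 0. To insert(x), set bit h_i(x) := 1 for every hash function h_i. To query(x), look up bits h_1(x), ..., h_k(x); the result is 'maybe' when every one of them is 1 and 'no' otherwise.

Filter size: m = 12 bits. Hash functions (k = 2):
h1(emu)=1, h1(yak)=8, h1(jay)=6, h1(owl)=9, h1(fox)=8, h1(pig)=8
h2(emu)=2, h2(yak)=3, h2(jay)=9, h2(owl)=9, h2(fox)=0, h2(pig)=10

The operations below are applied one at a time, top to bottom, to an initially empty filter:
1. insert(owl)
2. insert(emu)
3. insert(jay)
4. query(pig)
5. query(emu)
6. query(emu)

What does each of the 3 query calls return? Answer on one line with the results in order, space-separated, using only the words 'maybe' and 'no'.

Answer: no maybe maybe

Derivation:
Start: bits=000000000000
Op 1: insert owl -> sets bits 9 -> bits=000000000100
Op 2: insert emu -> sets bits 1 2 -> bits=011000000100
Op 3: insert jay -> sets bits 6 9 -> bits=011000100100
Op 4: query pig -> checks bit8=0, bit10=0 (has a 0) -> no
Op 5: query emu -> checks bit1=1, bit2=1 (all 1) -> maybe
Op 6: query emu -> checks bit1=1, bit2=1 (all 1) -> maybe
Query results in order: no maybe maybe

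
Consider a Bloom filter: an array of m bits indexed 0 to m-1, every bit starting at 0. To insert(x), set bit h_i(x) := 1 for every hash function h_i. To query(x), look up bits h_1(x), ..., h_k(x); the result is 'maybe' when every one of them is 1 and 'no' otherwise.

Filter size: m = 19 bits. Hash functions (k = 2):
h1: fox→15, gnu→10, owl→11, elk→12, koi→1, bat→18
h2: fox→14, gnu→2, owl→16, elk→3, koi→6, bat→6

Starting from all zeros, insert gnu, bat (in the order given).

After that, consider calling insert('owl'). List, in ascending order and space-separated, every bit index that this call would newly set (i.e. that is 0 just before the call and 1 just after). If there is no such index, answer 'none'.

Answer: 11 16

Derivation:
Start: bits=0000000000000000000
After insert 'gnu': sets bits 2 10 -> bits=0010000000100000000
After insert 'bat': sets bits 6 18 -> bits=0010001000100000001
insert 'owl' would touch bits 11 16; currently bit11=0, bit16=0
Bits that are 0 among those (would change 0->1): 11 16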